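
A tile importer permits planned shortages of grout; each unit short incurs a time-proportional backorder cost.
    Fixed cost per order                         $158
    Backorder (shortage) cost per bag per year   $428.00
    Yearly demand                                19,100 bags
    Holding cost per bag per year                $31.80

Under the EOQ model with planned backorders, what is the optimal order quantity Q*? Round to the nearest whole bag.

Q* = √(2DS/H) · √((H + b)/b)
   = √(2 × 19,100 × 158 / 31.8) · √((31.8 + 428) / 428)
   = 435.659 × 1.0365 ≈ 451.55

452 bags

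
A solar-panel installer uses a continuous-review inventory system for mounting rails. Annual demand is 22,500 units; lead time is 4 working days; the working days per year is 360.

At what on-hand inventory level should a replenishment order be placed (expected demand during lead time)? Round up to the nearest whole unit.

250 units

Daily demand d = 22,500 / 360 = 62.500 units/day
Demand during lead time = 62.500 × 4 = 250.00
Reorder point = 250.00 → round up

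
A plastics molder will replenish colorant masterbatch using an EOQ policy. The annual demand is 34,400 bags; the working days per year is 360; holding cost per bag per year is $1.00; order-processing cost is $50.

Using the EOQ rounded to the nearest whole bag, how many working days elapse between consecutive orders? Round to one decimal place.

19.4 days

2DS/H = 2·34,400·50/1 = 3,440,000.00
EOQ = √3,440,000.00 ≈ 1,854.72 → Q = 1,855 bags
T = Q/D × 360 days = 1,855/34,400 × 360 = 19.413 days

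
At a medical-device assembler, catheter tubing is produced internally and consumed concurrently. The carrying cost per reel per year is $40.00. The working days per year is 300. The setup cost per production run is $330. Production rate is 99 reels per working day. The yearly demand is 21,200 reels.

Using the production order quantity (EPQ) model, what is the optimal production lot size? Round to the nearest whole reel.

Daily demand d = 21,200/300 = 70.667; p = 99; 1 − d/p = 0.28620
EPQ = √(2DS / (H(1 − d/p)))
    = √(2 × 21,200 × 330 / (40 × 0.28620)) ≈ 1,105.55

1,106 reels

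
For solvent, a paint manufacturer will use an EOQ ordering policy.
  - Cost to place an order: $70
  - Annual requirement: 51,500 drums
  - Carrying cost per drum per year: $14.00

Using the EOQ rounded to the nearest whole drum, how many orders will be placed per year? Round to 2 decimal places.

2DS/H = 2·51,500·70/14 = 515,000.00
EOQ = √515,000.00 ≈ 717.64 → Q = 718
N = D/Q = 51,500/718 ≈ 71.727 orders/yr

71.73 orders per year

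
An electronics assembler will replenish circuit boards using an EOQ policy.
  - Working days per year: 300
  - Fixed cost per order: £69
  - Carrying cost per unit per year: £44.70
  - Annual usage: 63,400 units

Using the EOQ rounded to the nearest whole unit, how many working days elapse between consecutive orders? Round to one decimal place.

2.1 days

Q* = √(2·D·S / H) = √(2·63,400·69 / 44.7) = √195,731.5 ≈ 442.42 → Q = 442 units
Cycle time = (working days × Q)/D = (300 × 442) / 63,400 = 2.091 days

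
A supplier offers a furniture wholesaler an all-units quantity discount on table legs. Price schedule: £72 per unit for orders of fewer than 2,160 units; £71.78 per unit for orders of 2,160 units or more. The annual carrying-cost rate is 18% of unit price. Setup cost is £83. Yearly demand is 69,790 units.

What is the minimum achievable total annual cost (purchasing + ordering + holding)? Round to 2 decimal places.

H₁ = 18%×£72 = £12.9600;  H₂ = 18%×£71.78 = £12.9204
EOQ₁ = √(2×69,790×83/12.9600) = 945.47  (< 2,160, feasible at tier 1)
EOQ₂ = √(2×69,790×83/12.9204) = 946.92  (< 2,160 → use Q = 2,160 at tier-2 price)
TC(tier 1 (EOQ₁), Q≈945.5) = £5,037,133.30
TC(tier 2, Q≈2,160.0) = £5,026,161.98
Minimum at tier 2: £5,026,161.98

£5,026,161.98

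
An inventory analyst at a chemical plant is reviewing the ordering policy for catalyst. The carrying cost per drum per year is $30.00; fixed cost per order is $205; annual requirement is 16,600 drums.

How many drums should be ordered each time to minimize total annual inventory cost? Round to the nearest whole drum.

476 drums

2DS/H = 2·16,600·205/30 = 226,866.67
EOQ = √226,866.67 ≈ 476.31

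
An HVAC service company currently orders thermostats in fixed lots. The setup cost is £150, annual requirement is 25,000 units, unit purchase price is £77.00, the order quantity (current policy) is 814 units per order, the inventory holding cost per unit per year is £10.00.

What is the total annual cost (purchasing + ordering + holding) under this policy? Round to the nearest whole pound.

Annual ordering cost = (D/Q)·S = (25,000/814) × 150 = £4,606.88
Annual holding cost  = (Q/2)·H = (814/2) × 10 = £4,070.00
Purchase cost = D·C = 25,000 × 77 = £1,925,000.00
Total = £4,606.88 + £4,070.00 + £1,925,000.00 = £1,933,676.88

£1,933,677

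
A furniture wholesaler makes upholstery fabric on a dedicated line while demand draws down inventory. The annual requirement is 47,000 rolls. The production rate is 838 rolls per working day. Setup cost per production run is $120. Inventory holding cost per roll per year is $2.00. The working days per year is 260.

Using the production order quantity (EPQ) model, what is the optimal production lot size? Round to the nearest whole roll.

2,682 rolls

Daily demand d = 47,000/260 = 180.769; p = 838; 1 − d/p = 0.78428
EPQ = √(2DS / (H(1 − d/p)))
    = √(2 × 47,000 × 120 / (2 × 0.78428)) ≈ 2,681.65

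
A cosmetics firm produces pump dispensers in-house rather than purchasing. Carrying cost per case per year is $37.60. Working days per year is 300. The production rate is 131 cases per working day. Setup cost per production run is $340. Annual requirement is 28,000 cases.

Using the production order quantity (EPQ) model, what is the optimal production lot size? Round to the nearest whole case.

d = 28,000/300 = 93.3333 cases/day;  effective holding cost H(1 − d/p) = 37.6·(1 − 93.3333/131) = 10.81120
Q* = √(2DS / H_eff) = √(2·28,000·340 / 10.81120) ≈ 1,327.08

1,327 cases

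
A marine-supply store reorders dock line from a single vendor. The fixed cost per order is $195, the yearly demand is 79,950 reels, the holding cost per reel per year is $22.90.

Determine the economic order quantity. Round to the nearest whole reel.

EOQ = √(2DS/H) = √(2 × 79,950 × 195 / 22.9)
    = √(1,361,593.89) ≈ 1,166.87

1,167 reels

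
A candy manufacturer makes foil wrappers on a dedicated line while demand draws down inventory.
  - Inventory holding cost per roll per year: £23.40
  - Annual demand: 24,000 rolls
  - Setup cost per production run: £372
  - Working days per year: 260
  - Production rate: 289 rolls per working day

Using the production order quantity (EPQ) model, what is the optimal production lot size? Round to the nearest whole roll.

1,059 rolls

Daily demand d = 24,000/260 = 92.308; p = 289; 1 − d/p = 0.68060
EPQ = √(2DS / (H(1 − d/p)))
    = √(2 × 24,000 × 372 / (23.4 × 0.68060)) ≈ 1,058.86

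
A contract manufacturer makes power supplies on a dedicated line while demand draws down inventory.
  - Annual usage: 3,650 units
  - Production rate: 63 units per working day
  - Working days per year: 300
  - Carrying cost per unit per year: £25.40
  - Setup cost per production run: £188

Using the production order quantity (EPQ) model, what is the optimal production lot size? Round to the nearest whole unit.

d = 3,650/300 = 12.1667 units/day;  effective holding cost H(1 − d/p) = 25.4·(1 − 12.1667/63) = 20.49471
Q* = √(2DS / H_eff) = √(2·3,650·188 / 20.49471) ≈ 258.77

259 units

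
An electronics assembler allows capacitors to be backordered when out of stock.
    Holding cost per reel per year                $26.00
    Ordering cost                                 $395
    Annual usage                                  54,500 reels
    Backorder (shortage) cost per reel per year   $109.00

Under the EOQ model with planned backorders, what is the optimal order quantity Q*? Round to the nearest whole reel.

Q* = √(2DS/H) · √((H + b)/b)
   = √(2 × 54,500 × 395 / 26) · √((26 + 109) / 109)
   = 1,286.842 × 1.1129 ≈ 1,432.12

1,432 reels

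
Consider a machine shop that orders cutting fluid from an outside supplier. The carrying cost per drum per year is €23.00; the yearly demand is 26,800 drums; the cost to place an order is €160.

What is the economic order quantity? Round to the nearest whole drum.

Optimal lot size Q* = (2 × 26,800 × €160 / €23)^½ ≈ 610.63

611 drums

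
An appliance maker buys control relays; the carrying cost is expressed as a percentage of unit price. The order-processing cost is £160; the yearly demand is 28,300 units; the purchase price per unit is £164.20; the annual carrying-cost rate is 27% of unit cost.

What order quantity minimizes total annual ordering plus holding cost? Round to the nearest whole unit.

452 units

Holding cost per unit per year: H = 27% × £164.2 = £44.3340
EOQ = √(2DS/H) = √(2 × 28,300 × 160 / 44.334)
    = √(204,267.60) ≈ 451.96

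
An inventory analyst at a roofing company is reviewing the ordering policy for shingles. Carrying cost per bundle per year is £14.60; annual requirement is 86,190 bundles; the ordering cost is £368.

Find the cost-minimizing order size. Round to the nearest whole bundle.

2,084 bundles

Optimal lot size Q* = (2 × 86,190 × £368 / £14.6)^½ ≈ 2,084.45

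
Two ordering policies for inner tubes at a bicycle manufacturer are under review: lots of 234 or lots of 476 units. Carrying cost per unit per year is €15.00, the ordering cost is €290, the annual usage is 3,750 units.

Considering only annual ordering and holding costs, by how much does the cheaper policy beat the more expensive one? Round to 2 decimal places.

€547.77

For each Q, cost = (D/Q)·S + (Q/2)·H.
TC(234) = (3,750/234)×290 + (234/2)×15 = €6,402.44
TC(476) = (3,750/476)×290 + (476/2)×15 = €5,854.66
Lots of 476 are cheaper by €547.77.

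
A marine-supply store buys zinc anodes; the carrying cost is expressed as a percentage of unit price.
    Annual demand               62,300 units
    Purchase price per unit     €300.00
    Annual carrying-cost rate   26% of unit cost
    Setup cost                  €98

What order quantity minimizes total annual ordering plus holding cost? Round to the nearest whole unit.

396 units

Carrying cost H = €300 × 26% = €78.0000/unit/yr
EOQ = √(2DS/H) = √(2 × 62,300 × 98 / 78)
    = √(156,548.72) ≈ 395.66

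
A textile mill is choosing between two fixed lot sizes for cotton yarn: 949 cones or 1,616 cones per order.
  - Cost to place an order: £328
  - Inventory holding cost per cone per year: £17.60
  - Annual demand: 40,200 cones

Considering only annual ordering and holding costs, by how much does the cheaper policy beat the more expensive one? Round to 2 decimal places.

TC(Q) = (D/Q)S + (Q/2)H
TC(949) = (40,200/949)×328 + (949/2)×17.6 = £22,245.40
TC(1,616) = (40,200/1,616)×328 + (1,616/2)×17.6 = £22,380.21
Lots of 949 are cheaper by £134.80.

£134.80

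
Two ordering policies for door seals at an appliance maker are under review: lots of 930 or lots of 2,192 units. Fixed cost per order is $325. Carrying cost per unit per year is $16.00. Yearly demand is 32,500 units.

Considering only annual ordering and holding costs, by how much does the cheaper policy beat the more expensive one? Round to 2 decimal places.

$3,557.13

Annual cost at Q: ordering D·S/Q plus holding Q·H/2.
TC(930) = (32,500/930)×325 + (930/2)×16 = $18,797.53
TC(2,192) = (32,500/2,192)×325 + (2,192/2)×16 = $22,354.66
Lots of 930 are cheaper by $3,557.13.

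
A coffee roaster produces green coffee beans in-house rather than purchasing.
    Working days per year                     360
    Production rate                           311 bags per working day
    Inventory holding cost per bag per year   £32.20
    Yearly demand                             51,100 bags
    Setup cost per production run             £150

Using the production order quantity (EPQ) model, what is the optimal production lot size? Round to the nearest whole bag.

936 bags

d = 51,100/360 = 141.9444 bags/day;  effective holding cost H(1 − d/p) = 32.2·(1 − 141.9444/311) = 17.50350
Q* = √(2DS / H_eff) = √(2·51,100·150 / 17.50350) ≈ 935.86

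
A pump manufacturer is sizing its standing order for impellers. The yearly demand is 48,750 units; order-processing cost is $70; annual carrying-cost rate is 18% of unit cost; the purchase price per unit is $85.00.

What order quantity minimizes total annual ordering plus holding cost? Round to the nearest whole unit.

Holding cost per unit per year: H = 18% × $85 = $15.3000
EOQ = √(2DS/H) = √(2 × 48,750 × 70 / 15.3)
    = √(446,078.43) ≈ 667.89

668 units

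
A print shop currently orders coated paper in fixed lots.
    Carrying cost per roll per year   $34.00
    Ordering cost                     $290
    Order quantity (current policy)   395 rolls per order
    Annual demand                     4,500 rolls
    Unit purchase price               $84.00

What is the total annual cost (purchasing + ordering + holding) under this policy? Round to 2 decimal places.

Orders/yr = 4,500/395 = 11.392; ordering cost = 11.392 × $290 = $3,303.80
Average inventory = 395/2 = 197.5; holding cost = 197.5 × $34 = $6,715.00
Purchase cost = D·C = 4,500 × 84 = $378,000.00
Total = $3,303.80 + $6,715.00 + $378,000.00 = $388,018.80

$388,018.80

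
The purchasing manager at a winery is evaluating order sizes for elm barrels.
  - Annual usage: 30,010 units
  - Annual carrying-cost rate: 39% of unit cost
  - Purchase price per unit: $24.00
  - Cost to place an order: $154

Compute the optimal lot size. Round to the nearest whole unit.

Carrying cost H = $24 × 39% = $9.3600/unit/yr
EOQ = √(2DS/H) = √(2 × 30,010 × 154 / 9.36)
    = √(987,508.55) ≈ 993.73

994 units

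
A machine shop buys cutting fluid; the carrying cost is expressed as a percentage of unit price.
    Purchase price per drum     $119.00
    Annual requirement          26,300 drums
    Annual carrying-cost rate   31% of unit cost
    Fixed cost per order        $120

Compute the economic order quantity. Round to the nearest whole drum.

414 drums

H = i·C = 0.31 × $119 = $36.8900 per drum-year
Q* = √(2·D·S / H) = √(2·26,300·120 / 36.89) = √171,103.3 ≈ 413.65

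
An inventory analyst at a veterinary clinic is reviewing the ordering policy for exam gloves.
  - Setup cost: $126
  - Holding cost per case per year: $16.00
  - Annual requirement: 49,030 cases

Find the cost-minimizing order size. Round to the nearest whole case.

879 cases

Q* = √(2·D·S / H) = √(2·49,030·126 / 16) = √772,222.5 ≈ 878.76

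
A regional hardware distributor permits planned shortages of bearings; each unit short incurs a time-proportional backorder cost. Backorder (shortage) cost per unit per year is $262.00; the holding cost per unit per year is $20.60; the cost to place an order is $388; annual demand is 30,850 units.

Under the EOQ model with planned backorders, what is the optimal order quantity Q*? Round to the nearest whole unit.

1,120 units

Basic EOQ = √(2·30,850·388/20.6) = 1,078.015
Backorder adjustment √((H+b)/b) = √((20.6+262)/262) = 1.0386
Q* = 1,078.015 × 1.0386 ≈ 1,119.59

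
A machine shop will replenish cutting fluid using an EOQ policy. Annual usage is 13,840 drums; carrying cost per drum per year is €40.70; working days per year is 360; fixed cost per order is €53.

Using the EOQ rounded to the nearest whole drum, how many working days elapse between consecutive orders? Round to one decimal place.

Q* = √(2·D·S / H) = √(2·13,840·53 / 40.7) = √36,045.2 ≈ 189.86 → Q = 190 drums
Cycle time = (working days × Q)/D = (360 × 190) / 13,840 = 4.942 days

4.9 days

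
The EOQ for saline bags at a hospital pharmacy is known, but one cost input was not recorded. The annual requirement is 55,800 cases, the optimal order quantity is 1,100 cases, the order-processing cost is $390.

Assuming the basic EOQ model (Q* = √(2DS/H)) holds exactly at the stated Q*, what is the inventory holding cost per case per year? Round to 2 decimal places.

$35.97

Since Q* = (2DS/H)^½, squaring gives Q*²·H = 2DS.
H = 2DS / Q² = 2 × 55,800 × 390 / 1,100² = 35.9702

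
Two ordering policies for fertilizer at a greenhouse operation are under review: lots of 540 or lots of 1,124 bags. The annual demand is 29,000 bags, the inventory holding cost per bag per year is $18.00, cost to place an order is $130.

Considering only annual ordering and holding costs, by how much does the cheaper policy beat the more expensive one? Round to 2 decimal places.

$1,628.61

Annual cost at Q: ordering D·S/Q plus holding Q·H/2.
TC(540) = (29,000/540)×130 + (540/2)×18 = $11,841.48
TC(1,124) = (29,000/1,124)×130 + (1,124/2)×18 = $13,470.09
Lots of 540 are cheaper by $1,628.61.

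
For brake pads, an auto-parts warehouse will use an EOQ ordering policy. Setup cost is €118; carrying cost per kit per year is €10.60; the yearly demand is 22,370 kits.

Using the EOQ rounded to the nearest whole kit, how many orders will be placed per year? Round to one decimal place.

31.7 orders per year

2DS/H = 2·22,370·118/10.6 = 498,049.06
EOQ = √498,049.06 ≈ 705.73 → Q = 706
N = D/Q = 22,370/706 ≈ 31.686 orders/yr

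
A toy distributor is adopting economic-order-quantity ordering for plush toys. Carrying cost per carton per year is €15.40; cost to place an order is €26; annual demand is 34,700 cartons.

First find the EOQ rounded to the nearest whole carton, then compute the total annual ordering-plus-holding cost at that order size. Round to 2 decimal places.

EOQ = √(2DS/H) = √(2 × 34,700 × 26 / 15.4)
    = √(117,168.83) ≈ 342.30 → Q = 342 cartons
Ordering: D/Q × S = 34,700/342 × €26 = €2,638.01
Holding:  Q/2 × H = 342/2 × €15.4 = €2,633.40
Total = €2,638.01 + €2,633.40 = €5,271.41

€5,271.41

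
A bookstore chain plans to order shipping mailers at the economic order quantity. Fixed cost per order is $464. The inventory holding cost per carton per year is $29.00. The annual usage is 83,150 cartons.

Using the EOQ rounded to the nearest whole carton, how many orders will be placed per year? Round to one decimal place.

2DS/H = 2·83,150·464/29 = 2,660,800.00
EOQ = √2,660,800.00 ≈ 1,631.20 → Q = 1,631
Orders per year = D/Q = 83,150 / 1,631 = 50.981

51.0 orders per year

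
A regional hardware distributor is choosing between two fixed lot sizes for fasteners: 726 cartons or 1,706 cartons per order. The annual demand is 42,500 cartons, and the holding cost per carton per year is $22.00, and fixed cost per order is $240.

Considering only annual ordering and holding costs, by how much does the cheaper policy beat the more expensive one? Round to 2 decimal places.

$2,709.31

Annual cost at Q: ordering D·S/Q plus holding Q·H/2.
TC(726) = (42,500/726)×240 + (726/2)×22 = $22,035.59
TC(1,706) = (42,500/1,706)×240 + (1,706/2)×22 = $24,744.90
Lots of 726 are cheaper by $2,709.31.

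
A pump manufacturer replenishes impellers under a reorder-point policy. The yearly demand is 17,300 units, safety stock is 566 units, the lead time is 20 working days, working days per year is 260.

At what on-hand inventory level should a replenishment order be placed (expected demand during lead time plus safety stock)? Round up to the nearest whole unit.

1,897 units

Daily demand d = 17,300 / 260 = 66.538 units/day
Demand during lead time = 66.538 × 20 = 1,330.77
Reorder point = 1,330.77 + 566 = 1,896.77 → round up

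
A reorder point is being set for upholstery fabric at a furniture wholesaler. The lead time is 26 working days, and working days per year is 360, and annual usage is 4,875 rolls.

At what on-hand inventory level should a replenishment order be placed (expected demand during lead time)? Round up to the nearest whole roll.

353 rolls

Daily demand d = 4,875 / 360 = 13.542 rolls/day
Demand during lead time = 13.542 × 26 = 352.08
Reorder point = 352.08 → round up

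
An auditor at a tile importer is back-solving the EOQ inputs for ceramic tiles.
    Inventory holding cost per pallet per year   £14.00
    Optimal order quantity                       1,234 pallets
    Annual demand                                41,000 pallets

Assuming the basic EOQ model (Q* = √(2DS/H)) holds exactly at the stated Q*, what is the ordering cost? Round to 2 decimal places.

Since Q* = (2DS/H)^½, squaring gives Q*²·H = 2DS.
S = Q²H / (2D) = 1,234² × 14 / (2 × 41,000) = 259.9827

£259.98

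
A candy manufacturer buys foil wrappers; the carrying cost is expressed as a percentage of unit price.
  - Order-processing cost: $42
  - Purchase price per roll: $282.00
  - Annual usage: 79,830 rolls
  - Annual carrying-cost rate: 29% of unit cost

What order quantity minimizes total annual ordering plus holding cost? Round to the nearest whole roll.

H = i·C = 0.29 × $282 = $81.7800 per roll-year
Optimal lot size Q* = (2 × 79,830 × $42 / $81.78)^½ ≈ 286.35

286 rolls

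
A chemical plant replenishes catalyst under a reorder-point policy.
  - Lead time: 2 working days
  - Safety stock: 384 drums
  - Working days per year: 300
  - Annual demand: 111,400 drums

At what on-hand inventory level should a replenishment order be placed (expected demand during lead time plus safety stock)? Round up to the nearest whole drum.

Daily demand d = 111,400 / 300 = 371.333 drums/day
Demand during lead time = 371.333 × 2 = 742.67
Reorder point = 742.67 + 384 = 1,126.67 → round up

1,127 drums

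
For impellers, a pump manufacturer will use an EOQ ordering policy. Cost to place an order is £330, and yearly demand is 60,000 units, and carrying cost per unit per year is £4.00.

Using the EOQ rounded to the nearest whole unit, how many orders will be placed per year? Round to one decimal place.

19.1 orders per year

Q* = √(2·D·S / H) = √(2·60,000·330 / 4) = √9,900,000.0 ≈ 3,146.43 → Q = 3,146
Orders per year = D/Q = 60,000 / 3,146 = 19.072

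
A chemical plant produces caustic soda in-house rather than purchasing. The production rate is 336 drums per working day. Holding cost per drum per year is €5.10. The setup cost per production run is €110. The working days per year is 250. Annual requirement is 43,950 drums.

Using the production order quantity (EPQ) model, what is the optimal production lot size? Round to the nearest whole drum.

1,994 drums

d = 43,950/250 = 175.8000 drums/day;  effective holding cost H(1 − d/p) = 5.1·(1 − 175.8000/336) = 2.43161
Q* = √(2DS / H_eff) = √(2·43,950·110 / 2.43161) ≈ 1,994.09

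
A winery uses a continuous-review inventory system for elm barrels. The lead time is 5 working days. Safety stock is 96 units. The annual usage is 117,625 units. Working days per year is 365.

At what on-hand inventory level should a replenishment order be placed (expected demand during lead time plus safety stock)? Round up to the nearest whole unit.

Daily demand d = 117,625 / 365 = 322.260 units/day
Demand during lead time = 322.260 × 5 = 1,611.30
Reorder point = 1,611.30 + 96 = 1,707.30 → round up

1,708 units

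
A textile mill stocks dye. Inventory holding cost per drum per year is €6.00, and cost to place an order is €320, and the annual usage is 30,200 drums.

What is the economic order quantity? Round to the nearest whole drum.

EOQ = √(2DS/H) = √(2 × 30,200 × 320 / 6)
    = √(3,221,333.33) ≈ 1,794.81

1,795 drums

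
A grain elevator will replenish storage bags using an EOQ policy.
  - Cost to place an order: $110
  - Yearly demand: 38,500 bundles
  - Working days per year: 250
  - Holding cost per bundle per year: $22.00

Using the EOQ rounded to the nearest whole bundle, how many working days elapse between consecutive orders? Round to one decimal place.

4.0 days

Q* = √(2·D·S / H) = √(2·38,500·110 / 22) = √385,000.0 ≈ 620.48 → Q = 620 bundles
T = Q/D × 250 days = 620/38,500 × 250 = 4.026 days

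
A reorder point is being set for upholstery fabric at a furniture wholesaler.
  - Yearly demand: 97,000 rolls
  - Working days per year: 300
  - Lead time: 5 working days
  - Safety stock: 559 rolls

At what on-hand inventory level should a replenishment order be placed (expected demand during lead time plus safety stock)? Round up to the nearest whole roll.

2,176 rolls

Daily demand d = 97,000 / 300 = 323.333 rolls/day
Demand during lead time = 323.333 × 5 = 1,616.67
Reorder point = 1,616.67 + 559 = 2,175.67 → round up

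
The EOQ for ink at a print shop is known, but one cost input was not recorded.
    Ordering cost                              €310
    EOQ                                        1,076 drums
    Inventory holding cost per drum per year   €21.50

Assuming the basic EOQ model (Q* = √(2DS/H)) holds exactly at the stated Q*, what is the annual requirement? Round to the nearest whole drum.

From Q* = √(2DS/H) ⇒ Q*² = 2DS/H.
D = Q²H / (2S) = 1,076² × 21.5 / (2 × 310) = 40,148.68

40,149 drums per year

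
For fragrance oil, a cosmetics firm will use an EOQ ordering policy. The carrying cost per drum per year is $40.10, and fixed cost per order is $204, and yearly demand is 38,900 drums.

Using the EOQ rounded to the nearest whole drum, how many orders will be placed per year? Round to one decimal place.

EOQ = √(2DS/H) = √(2 × 38,900 × 204 / 40.1)
    = √(395,790.52) ≈ 629.12 → Q = 629
Orders per year = D/Q = 38,900 / 629 = 61.844

61.8 orders per year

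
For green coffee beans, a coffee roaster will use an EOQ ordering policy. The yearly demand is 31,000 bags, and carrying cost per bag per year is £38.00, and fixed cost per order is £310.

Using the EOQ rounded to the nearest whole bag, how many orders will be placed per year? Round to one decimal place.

Optimal lot size Q* = (2 × 31,000 × £310 / £38)^½ ≈ 711.19 → Q = 711
N = D/Q = 31,000/711 ≈ 43.601 orders/yr

43.6 orders per year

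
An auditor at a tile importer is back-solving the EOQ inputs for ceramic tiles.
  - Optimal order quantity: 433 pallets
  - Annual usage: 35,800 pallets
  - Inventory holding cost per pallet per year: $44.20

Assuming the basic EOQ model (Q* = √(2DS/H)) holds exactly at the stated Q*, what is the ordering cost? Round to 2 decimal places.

$115.74

Since Q* = (2DS/H)^½, squaring gives Q*²·H = 2DS.
S = Q²H / (2D) = 433² × 44.2 / (2 × 35,800) = 115.7404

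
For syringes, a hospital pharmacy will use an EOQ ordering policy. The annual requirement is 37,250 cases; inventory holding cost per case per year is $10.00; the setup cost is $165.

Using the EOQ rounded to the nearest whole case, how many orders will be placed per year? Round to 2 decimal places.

33.59 orders per year

EOQ = √(2DS/H) = √(2 × 37,250 × 165 / 10)
    = √(1,229,250.00) ≈ 1,108.72 → Q = 1,109
Orders per year = D/Q = 37,250 / 1,109 = 33.589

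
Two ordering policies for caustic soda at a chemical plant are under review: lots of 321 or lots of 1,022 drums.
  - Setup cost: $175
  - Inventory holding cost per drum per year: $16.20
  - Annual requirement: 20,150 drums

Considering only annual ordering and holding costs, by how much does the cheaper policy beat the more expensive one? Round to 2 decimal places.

$1,856.76

Annual cost at Q: ordering D·S/Q plus holding Q·H/2.
TC(321) = (20,150/321)×175 + (321/2)×16.2 = $13,585.30
TC(1,022) = (20,150/1,022)×175 + (1,022/2)×16.2 = $11,728.54
Lots of 1,022 are cheaper by $1,856.76.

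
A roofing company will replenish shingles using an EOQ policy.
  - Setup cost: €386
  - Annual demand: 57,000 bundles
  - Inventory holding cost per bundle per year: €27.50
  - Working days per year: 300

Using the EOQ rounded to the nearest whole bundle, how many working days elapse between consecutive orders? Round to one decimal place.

2DS/H = 2·57,000·386/27.5 = 1,600,145.45
EOQ = √1,600,145.45 ≈ 1,264.97 → Q = 1,265 bundles
Days between orders = 300 / (D/Q) = 300 / 45.059 ≈ 6.658

6.7 days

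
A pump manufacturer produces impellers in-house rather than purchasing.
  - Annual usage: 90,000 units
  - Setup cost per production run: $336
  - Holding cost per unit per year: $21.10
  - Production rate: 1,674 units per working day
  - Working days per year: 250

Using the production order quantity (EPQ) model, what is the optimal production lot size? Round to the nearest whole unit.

1,911 units

Daily demand d = 90,000/250 = 360.000; p = 1674; 1 − d/p = 0.78495
EPQ = √(2DS / (H(1 − d/p)))
    = √(2 × 90,000 × 336 / (21.1 × 0.78495)) ≈ 1,910.93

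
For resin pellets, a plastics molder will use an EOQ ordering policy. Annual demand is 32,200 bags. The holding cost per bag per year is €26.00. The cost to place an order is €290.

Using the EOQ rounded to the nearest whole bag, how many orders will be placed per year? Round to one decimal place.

Optimal lot size Q* = (2 × 32,200 × €290 / €26)^½ ≈ 847.53 → Q = 848
Orders per year = D/Q = 32,200 / 848 = 37.972

38.0 orders per year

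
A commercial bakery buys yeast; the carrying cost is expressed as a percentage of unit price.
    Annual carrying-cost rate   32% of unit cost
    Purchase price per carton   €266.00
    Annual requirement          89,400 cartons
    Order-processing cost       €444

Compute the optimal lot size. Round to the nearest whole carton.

H = i·C = 0.32 × €266 = €85.1200 per carton-year
EOQ = √(2DS/H) = √(2 × 89,400 × 444 / 85.12)
    = √(932,650.38) ≈ 965.74

966 cartons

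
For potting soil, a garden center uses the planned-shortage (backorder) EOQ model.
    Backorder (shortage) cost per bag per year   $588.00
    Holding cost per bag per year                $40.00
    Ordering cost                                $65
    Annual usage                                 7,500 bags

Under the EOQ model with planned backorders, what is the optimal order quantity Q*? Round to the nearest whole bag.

Basic EOQ = √(2·7,500·65/40) = 156.125
Backorder adjustment √((H+b)/b) = √((40+588)/588) = 1.0335
Q* = 156.125 × 1.0335 ≈ 161.35

161 bags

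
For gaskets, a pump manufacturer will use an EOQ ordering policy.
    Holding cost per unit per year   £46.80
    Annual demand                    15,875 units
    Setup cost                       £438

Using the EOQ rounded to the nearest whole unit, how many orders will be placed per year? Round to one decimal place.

Optimal lot size Q* = (2 × 15,875 × £438 / £46.8)^½ ≈ 545.11 → Q = 545
Orders per year = D/Q = 15,875 / 545 = 29.128

29.1 orders per year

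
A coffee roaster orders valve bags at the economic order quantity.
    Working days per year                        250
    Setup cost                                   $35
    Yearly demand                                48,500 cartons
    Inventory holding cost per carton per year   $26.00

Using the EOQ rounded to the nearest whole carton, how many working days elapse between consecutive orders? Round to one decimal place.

1.9 days

Q* = √(2·D·S / H) = √(2·48,500·35 / 26) = √130,576.9 ≈ 361.35 → Q = 361 cartons
T = Q/D × 250 days = 361/48,500 × 250 = 1.861 days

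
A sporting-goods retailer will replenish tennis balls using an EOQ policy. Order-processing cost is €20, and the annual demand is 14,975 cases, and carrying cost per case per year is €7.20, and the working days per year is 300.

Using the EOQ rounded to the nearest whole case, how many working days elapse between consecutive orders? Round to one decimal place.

5.8 days

EOQ = √(2DS/H) = √(2 × 14,975 × 20 / 7.2)
    = √(83,194.44) ≈ 288.43 → Q = 288 cases
T = Q/D × 300 days = 288/14,975 × 300 = 5.770 days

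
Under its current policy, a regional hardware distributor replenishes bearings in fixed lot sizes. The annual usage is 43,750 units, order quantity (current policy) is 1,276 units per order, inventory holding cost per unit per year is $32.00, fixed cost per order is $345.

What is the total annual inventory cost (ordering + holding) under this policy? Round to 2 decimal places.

$32,244.96

Annual ordering cost = (D/Q)·S = (43,750/1,276) × 345 = $11,828.96
Annual holding cost  = (Q/2)·H = (1,276/2) × 32 = $20,416.00
Total = $11,828.96 + $20,416.00 = $32,244.96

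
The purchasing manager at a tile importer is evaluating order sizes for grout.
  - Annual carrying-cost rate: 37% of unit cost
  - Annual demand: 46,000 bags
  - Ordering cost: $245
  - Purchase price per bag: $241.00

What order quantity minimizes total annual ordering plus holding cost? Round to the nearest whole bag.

503 bags

H = i·C = 0.37 × $241 = $89.1700 per bag-year
EOQ = √(2DS/H) = √(2 × 46,000 × 245 / 89.17)
    = √(252,775.60) ≈ 502.77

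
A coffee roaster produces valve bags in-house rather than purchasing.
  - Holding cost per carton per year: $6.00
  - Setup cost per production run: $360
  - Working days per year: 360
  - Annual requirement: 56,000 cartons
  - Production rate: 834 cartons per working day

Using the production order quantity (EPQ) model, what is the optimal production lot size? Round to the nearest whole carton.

2,874 cartons

Daily demand d = 56,000/360 = 155.556; p = 834; 1 − d/p = 0.81348
EPQ = √(2DS / (H(1 − d/p)))
    = √(2 × 56,000 × 360 / (6 × 0.81348)) ≈ 2,874.16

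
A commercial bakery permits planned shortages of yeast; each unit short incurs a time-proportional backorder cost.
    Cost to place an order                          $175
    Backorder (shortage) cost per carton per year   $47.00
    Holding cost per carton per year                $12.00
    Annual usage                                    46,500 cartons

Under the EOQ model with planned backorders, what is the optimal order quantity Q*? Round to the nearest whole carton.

1,305 cartons

Q* = √(2DS/H) · √((H + b)/b)
   = √(2 × 46,500 × 175 / 12) · √((12 + 47) / 47)
   = 1,164.581 × 1.1204 ≈ 1,304.81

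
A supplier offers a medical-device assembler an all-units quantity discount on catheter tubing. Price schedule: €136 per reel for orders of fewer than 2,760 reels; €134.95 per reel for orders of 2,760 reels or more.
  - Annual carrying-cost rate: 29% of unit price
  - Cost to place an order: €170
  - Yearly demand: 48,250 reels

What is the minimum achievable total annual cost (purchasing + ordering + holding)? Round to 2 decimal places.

H₁ = 29%×€136 = €39.4400;  H₂ = 29%×€134.95 = €39.1355
EOQ₁ = √(2×48,250×170/39.4400) = 644.94  (< 2,760, feasible at tier 1)
EOQ₂ = √(2×48,250×170/39.1355) = 647.44  (< 2,760 → use Q = 2,760 at tier-2 price)
TC(tier 1 (EOQ₁), Q≈644.9) = €6,587,436.45
TC(tier 2, Q≈2,760.0) = €6,568,316.41
Minimum at tier 2: €6,568,316.41

€6,568,316.41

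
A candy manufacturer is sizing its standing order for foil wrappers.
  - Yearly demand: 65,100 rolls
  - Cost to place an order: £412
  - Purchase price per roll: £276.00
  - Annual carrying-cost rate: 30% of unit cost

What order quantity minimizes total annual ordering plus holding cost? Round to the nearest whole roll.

H = i·C = 0.3 × £276 = £82.8000 per roll-year
EOQ = √(2DS/H) = √(2 × 65,100 × 412 / 82.8)
    = √(647,855.07) ≈ 804.89

805 rolls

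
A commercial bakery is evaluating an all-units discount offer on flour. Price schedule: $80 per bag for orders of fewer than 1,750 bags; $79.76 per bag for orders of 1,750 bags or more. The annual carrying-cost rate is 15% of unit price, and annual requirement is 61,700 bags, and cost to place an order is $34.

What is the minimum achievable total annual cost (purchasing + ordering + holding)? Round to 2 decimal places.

H₁ = 15%×$80 = $12.0000;  H₂ = 15%×$79.76 = $11.9640
EOQ₁ = √(2×61,700×34/12.0000) = 591.30  (< 1,750, feasible at tier 1)
EOQ₂ = √(2×61,700×34/11.9640) = 592.19  (< 1,750 → use Q = 1,750 at tier-2 price)
TC(tier 1 (EOQ₁), Q≈591.3) = $4,943,095.58
TC(tier 2, Q≈1,750.0) = $4,932,859.24
Minimum at tier 2: $4,932,859.24

$4,932,859.24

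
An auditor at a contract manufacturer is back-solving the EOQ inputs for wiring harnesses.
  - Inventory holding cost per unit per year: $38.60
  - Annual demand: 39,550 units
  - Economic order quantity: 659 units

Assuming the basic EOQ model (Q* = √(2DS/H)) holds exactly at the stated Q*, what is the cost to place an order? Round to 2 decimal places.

$211.92

Since Q* = (2DS/H)^½, squaring gives Q*²·H = 2DS.
S = Q²H / (2D) = 659² × 38.6 / (2 × 39,550) = 211.9247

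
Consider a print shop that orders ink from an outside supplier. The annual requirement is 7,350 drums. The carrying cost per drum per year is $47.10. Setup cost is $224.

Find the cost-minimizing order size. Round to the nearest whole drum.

264 drums

Q* = √(2·D·S / H) = √(2·7,350·224 / 47.1) = √69,910.8 ≈ 264.41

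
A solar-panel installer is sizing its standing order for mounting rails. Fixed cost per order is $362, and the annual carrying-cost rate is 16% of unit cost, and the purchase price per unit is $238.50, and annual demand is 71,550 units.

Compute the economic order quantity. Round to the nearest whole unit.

H = i·C = 0.16 × $238.5 = $38.1600 per unit-year
EOQ = √(2DS/H) = √(2 × 71,550 × 362 / 38.16)
    = √(1,357,500.00) ≈ 1,165.12

1,165 units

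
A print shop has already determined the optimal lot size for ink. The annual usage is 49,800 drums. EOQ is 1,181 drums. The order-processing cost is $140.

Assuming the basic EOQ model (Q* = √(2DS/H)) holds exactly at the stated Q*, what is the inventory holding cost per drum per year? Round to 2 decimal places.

Since Q* = (2DS/H)^½, squaring gives Q*²·H = 2DS.
H = 2DS / Q² = 2 × 49,800 × 140 / 1,181² = 9.9974

$10.00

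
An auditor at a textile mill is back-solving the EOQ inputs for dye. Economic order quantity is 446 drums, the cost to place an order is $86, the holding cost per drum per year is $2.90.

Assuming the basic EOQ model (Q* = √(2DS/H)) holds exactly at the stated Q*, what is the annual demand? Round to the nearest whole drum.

EOQ relation: Q² = 2DS/H, so rearrange for the unknown.
D = Q²H / (2S) = 446² × 2.9 / (2 × 86) = 3,353.82

3,354 drums per year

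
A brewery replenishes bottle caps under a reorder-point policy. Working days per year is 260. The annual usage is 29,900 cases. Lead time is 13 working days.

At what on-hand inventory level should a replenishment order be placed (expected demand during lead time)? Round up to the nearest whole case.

Daily demand d = 29,900 / 260 = 115.000 cases/day
Demand during lead time = 115.000 × 13 = 1,495.00
Reorder point = 1,495.00 → round up

1,495 cases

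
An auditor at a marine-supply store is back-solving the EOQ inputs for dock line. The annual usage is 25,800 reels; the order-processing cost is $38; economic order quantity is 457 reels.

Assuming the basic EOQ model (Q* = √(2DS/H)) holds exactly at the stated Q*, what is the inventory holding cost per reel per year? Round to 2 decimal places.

$9.39

Since Q* = (2DS/H)^½, squaring gives Q*²·H = 2DS.
H = 2DS / Q² = 2 × 25,800 × 38 / 457² = 9.3886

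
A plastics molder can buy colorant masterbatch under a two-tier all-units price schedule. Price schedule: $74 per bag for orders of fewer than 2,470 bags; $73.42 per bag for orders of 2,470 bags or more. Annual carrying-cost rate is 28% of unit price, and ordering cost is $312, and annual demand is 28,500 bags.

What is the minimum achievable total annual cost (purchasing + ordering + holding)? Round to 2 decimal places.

H₁ = 28%×$74 = $20.7200;  H₂ = 28%×$73.42 = $20.5576
EOQ₁ = √(2×28,500×312/20.7200) = 926.45  (< 2,470, feasible at tier 1)
EOQ₂ = √(2×28,500×312/20.5576) = 930.10  (< 2,470 → use Q = 2,470 at tier-2 price)
TC(tier 1 (EOQ₁), Q≈926.4) = $2,128,195.95
TC(tier 2, Q≈2,470.0) = $2,121,458.64
Minimum at tier 2: $2,121,458.64

$2,121,458.64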